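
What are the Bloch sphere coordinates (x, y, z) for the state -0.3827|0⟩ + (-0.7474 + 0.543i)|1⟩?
(0.5721, -0.4156, -0.707)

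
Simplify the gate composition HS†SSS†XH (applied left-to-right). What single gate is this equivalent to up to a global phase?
Z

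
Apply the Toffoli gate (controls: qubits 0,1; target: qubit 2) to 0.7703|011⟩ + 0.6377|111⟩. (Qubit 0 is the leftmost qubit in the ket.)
0.7703|011⟩ + 0.6377|110⟩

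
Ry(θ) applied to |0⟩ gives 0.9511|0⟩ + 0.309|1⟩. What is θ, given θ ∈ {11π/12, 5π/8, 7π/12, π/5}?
π/5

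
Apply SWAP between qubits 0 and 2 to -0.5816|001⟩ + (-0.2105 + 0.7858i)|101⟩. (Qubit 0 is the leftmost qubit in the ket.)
-0.5816|100⟩ + (-0.2105 + 0.7858i)|101⟩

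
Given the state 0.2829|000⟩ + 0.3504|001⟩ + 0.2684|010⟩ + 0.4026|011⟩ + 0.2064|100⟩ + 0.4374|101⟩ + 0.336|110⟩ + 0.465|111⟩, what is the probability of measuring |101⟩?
0.1913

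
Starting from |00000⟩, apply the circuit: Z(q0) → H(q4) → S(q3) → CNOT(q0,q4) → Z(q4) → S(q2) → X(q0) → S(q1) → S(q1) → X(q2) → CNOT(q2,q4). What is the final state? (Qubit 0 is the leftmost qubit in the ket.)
-1/√2|10100⟩ + 1/√2|10101⟩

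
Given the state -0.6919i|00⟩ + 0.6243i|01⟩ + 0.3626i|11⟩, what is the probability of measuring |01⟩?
0.3898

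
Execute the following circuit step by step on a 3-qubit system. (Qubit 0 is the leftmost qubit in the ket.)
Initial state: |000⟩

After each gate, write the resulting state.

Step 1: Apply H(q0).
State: 1/√2|000⟩ + 1/√2|100⟩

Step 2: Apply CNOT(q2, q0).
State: 1/√2|000⟩ + 1/√2|100⟩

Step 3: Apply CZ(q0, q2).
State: 1/√2|000⟩ + 1/√2|100⟩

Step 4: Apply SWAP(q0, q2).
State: 1/√2|000⟩ + 1/√2|001⟩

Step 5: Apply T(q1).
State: 1/√2|000⟩ + 1/√2|001⟩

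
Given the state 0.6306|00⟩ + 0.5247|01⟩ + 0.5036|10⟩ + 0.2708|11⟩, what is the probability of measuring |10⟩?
0.2536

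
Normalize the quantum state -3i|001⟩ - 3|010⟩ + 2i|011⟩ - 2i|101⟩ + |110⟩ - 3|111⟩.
-(1/2)i|001⟩ - 1/2|010⟩ + 0.3333i|011⟩ - 0.3333i|101⟩ + 0.1667|110⟩ - 1/2|111⟩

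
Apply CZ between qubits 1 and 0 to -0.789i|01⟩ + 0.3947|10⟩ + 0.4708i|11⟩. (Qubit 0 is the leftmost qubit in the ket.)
-0.789i|01⟩ + 0.3947|10⟩ - 0.4708i|11⟩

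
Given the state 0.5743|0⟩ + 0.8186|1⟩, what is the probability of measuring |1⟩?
0.6701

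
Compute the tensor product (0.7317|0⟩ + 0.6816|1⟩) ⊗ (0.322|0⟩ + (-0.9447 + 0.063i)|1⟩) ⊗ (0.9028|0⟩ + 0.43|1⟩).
0.2127|000⟩ + 0.1013|001⟩ + (-0.624 + 0.04162i)|010⟩ + (-0.2972 + 0.01982i)|011⟩ + 0.1981|100⟩ + 0.09437|101⟩ + (-0.5813 + 0.03877i)|110⟩ + (-0.2769 + 0.01846i)|111⟩

amp(|b₁b₂…⟩) = product of the factor amplitudes for bits b₁, b₂, …; only kets whose every factor amplitude is nonzero survive.
|000⟩: (0.7317)(0.322)(0.9028) = 0.2127
|001⟩: (0.7317)(0.322)(0.43) = 0.1013
|010⟩: (0.7317)(-0.9447 + 0.063i)(0.9028) = (-0.624 + 0.04162i)
|011⟩: (0.7317)(-0.9447 + 0.063i)(0.43) = (-0.2972 + 0.01982i)
|100⟩: (0.6816)(0.322)(0.9028) = 0.1981
|101⟩: (0.6816)(0.322)(0.43) = 0.09437
|110⟩: (0.6816)(-0.9447 + 0.063i)(0.9028) = (-0.5813 + 0.03877i)
|111⟩: (0.6816)(-0.9447 + 0.063i)(0.43) = (-0.2769 + 0.01846i)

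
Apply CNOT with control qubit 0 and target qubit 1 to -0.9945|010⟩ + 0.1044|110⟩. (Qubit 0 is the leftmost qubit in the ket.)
-0.9945|010⟩ + 0.1044|100⟩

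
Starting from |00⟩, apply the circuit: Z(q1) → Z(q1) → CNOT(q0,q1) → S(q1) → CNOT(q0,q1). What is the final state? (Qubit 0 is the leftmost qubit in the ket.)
|00⟩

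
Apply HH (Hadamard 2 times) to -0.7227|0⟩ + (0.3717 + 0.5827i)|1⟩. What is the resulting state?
-0.7227|0⟩ + (0.3717 + 0.5827i)|1⟩

H² = I, so an even number of Hadamards cancels: H^2 = I and the state is unchanged.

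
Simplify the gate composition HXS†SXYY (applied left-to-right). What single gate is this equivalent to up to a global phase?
H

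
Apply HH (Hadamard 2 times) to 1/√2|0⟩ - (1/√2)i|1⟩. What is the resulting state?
1/√2|0⟩ - (1/√2)i|1⟩

H² = I, so an even number of Hadamards cancels: H^2 = I and the state is unchanged.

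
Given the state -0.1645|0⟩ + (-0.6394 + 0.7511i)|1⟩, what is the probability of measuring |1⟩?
0.973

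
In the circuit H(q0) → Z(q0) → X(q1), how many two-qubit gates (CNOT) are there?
0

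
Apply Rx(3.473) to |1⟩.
-0.9863i|0⟩ - 0.1649|1⟩

Rx(3.473) = [[cos(θ/2), −i·sin(θ/2)], [−i·sin(θ/2), cos(θ/2)]]; θ = 3.473, cos(θ/2) ≈ -0.164946, sin(θ/2) ≈ 0.986303.
With a = amp(|0⟩) = 0 and b = amp(|1⟩) = 1:
new amp(|0⟩) = (-0.164946)·a + (-0.986303i)·b = -0.9863i
new amp(|1⟩) = (-0.986303i)·a + (-0.164946)·b = -0.1649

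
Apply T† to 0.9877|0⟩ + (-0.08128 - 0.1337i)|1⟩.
0.9877|0⟩ + (-0.152 - 0.03707i)|1⟩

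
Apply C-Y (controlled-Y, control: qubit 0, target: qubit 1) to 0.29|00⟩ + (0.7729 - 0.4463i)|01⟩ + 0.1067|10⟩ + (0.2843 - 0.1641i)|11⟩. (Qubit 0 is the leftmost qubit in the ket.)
0.29|00⟩ + (0.7729 - 0.4463i)|01⟩ + (-0.1641 - 0.2843i)|10⟩ + 0.1067i|11⟩

C-Y leaves the control-|0⟩ kets |00⟩, |01⟩ unchanged and applies Y to qubit 1 on the control-|1⟩ pair (|10⟩, |11⟩).
Y = [[0, -i], [i, 0]].
With a = amp(|10⟩) = 0.1067 and b = amp(|11⟩) = (0.2843 - 0.1641i):
new amp(|10⟩) = (-i)·b = (-0.1641 - 0.2843i)
new amp(|11⟩) = (i)·a = 0.1067i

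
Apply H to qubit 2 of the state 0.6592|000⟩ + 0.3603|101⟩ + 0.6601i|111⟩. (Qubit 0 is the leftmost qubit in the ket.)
0.4661|000⟩ + 0.4661|001⟩ + 0.2548|100⟩ - 0.2548|101⟩ + 0.4668i|110⟩ - 0.4668i|111⟩

H on qubit 2 mixes each pair of kets that differ only in qubit 2: amplitudes (a, b) of (|…0…⟩, |…1…⟩) become ((a + b)/√2, (a − b)/√2). Kets absent from the input have amplitude 0.
(|000⟩, |001⟩): (a, b) = (0.6592, 0) → (0.4661, 0.4661)
(|100⟩, |101⟩): (a, b) = (0, 0.3603) → (0.2548, -0.2548)
(|110⟩, |111⟩): (a, b) = (0, 0.6601i) → (0.4668i, -0.4668i)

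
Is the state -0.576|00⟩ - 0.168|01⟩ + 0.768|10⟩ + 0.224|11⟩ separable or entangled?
Separable

Writing the state as a|00⟩ + b|01⟩ + c|10⟩ + d|11⟩, it is a product state iff ad − bc = 0.
Here (a, b, c, d) = (-0.576, -0.168, 0.768, 0.224): ad − bc = (-0.576)(0.224) − (-0.168)(0.768) = 0, so the state is separable.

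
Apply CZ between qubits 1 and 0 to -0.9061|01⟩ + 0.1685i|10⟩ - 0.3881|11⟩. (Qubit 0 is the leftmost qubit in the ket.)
-0.9061|01⟩ + 0.1685i|10⟩ + 0.3881|11⟩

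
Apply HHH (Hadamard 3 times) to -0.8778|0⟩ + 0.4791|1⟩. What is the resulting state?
-0.2819|0⟩ - 0.9595|1⟩

H² = I, so H^3 = H: a single Hadamard. With (a, b) = (-0.8778, 0.4791), H gives ((a + b)/√2, (a − b)/√2) = (-0.2819, -0.9595).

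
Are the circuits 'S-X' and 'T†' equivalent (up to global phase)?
No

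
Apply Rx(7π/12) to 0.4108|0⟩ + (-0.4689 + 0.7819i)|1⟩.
(0.8704 + 0.372i)|0⟩ + (-0.2854 + 0.1501i)|1⟩

Rx(7π/12) = [[cos(θ/2), −i·sin(θ/2)], [−i·sin(θ/2), cos(θ/2)]]; θ = 7π/12, cos(θ/2) ≈ 0.608761, sin(θ/2) ≈ 0.793353.
With a = amp(|0⟩) = 0.4108 and b = amp(|1⟩) = (-0.4689 + 0.7819i):
new amp(|0⟩) = (0.608761)·a + (-0.793353i)·b = (0.8704 + 0.372i)
new amp(|1⟩) = (-0.793353i)·a + (0.608761)·b = (-0.2854 + 0.1501i)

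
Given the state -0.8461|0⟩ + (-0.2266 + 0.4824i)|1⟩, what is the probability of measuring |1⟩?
0.2841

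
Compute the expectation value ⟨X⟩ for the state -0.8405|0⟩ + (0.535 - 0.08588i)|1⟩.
-0.8993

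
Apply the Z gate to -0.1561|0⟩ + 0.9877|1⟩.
-0.1561|0⟩ - 0.9877|1⟩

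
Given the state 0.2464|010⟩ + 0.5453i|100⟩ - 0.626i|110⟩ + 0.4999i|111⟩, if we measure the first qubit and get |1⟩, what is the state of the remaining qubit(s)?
0.5627i|00⟩ - 0.646i|10⟩ + 0.5158i|11⟩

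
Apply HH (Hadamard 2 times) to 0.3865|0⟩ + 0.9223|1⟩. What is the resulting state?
0.3865|0⟩ + 0.9223|1⟩

H² = I, so an even number of Hadamards cancels: H^2 = I and the state is unchanged.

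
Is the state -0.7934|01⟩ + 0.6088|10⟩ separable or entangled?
Entangled

Writing the state as a|00⟩ + b|01⟩ + c|10⟩ + d|11⟩, it is a product state iff ad − bc = 0.
Here (a, b, c, d) = (0, -0.7934, 0.6088, 0): ad − bc = (0)(0) − (-0.7934)(0.6088) = 0.483 ≠ 0, so the state is entangled.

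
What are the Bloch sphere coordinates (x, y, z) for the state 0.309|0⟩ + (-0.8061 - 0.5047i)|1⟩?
(-0.4982, -0.3119, -0.809)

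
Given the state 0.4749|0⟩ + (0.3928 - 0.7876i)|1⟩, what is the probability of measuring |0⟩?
0.2255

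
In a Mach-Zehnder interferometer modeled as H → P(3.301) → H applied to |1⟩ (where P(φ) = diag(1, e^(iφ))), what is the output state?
(0.9937 + 0.07937i)|0⟩ + (0.006339 - 0.07937i)|1⟩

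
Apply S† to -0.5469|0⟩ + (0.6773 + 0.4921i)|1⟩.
-0.5469|0⟩ + (0.4921 - 0.6773i)|1⟩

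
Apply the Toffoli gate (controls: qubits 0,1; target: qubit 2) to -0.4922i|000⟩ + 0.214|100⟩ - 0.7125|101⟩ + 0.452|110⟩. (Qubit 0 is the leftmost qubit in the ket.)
-0.4922i|000⟩ + 0.214|100⟩ - 0.7125|101⟩ + 0.452|111⟩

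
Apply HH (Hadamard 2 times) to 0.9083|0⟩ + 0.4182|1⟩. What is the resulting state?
0.9083|0⟩ + 0.4182|1⟩

H² = I, so an even number of Hadamards cancels: H^2 = I and the state is unchanged.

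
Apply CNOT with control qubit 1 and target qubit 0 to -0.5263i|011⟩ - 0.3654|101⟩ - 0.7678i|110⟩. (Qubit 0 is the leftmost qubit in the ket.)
-0.7678i|010⟩ - 0.3654|101⟩ - 0.5263i|111⟩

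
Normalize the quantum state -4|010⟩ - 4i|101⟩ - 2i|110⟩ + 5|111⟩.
-0.5121|010⟩ - 0.5121i|101⟩ - 0.2561i|110⟩ + 0.6402|111⟩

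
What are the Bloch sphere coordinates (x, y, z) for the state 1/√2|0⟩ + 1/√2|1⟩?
(1, 0, 0)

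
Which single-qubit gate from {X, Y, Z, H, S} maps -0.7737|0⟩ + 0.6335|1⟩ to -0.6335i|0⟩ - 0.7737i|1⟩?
Y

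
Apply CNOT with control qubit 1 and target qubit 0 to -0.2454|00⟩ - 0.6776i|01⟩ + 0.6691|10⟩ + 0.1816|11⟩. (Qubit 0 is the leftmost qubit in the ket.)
-0.2454|00⟩ + 0.1816|01⟩ + 0.6691|10⟩ - 0.6776i|11⟩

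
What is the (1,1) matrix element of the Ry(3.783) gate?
-0.3152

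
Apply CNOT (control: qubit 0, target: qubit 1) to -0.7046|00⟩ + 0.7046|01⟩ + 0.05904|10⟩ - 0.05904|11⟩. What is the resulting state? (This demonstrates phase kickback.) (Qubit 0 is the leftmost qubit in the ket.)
-0.7046|00⟩ + 0.7046|01⟩ - 0.05904|10⟩ + 0.05904|11⟩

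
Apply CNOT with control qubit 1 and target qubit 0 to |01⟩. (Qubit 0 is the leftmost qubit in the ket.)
|11⟩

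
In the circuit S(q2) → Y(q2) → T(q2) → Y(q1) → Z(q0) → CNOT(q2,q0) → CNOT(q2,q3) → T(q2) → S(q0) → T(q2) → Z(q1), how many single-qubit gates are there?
9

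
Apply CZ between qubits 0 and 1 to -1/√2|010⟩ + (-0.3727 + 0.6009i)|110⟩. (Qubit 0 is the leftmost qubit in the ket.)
-1/√2|010⟩ + (0.3727 - 0.6009i)|110⟩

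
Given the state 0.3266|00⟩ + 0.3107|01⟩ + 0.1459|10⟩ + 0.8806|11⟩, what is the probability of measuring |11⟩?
0.7755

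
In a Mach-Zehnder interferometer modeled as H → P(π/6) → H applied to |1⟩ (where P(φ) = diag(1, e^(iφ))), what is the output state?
(0.06699 - 0.25i)|0⟩ + (0.933 + 0.25i)|1⟩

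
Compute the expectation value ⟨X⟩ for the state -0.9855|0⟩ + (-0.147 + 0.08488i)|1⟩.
0.2897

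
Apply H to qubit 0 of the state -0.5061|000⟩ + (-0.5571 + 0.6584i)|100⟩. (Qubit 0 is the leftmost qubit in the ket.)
(-0.7518 + 0.4656i)|000⟩ + (0.03606 - 0.4656i)|100⟩

H on qubit 0 mixes each pair of kets that differ only in qubit 0: amplitudes (a, b) of (|…0…⟩, |…1…⟩) become ((a + b)/√2, (a − b)/√2). Kets absent from the input have amplitude 0.
(|000⟩, |100⟩): (a, b) = (-0.5061, (-0.5571 + 0.6584i)) → ((-0.7518 + 0.4656i), (0.03606 - 0.4656i))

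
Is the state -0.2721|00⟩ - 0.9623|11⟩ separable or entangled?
Entangled

Writing the state as a|00⟩ + b|01⟩ + c|10⟩ + d|11⟩, it is a product state iff ad − bc = 0.
Here (a, b, c, d) = (-0.2721, 0, 0, -0.9623): ad − bc = (-0.2721)(-0.9623) − (0)(0) = 0.2618 ≠ 0, so the state is entangled.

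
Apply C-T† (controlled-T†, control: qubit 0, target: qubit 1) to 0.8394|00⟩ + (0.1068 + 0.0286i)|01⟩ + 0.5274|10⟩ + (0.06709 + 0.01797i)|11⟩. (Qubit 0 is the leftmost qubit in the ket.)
0.8394|00⟩ + (0.1068 + 0.0286i)|01⟩ + 0.5274|10⟩ + (0.06015 - 0.03473i)|11⟩

C-T† leaves the control-|0⟩ kets |00⟩, |01⟩ unchanged and applies T† to qubit 1 on the control-|1⟩ pair (|10⟩, |11⟩).
T† = [[1, 0], [0, (1/√2 - (1/√2)i)]].
With a = amp(|10⟩) = 0.5274 and b = amp(|11⟩) = (0.06709 + 0.01797i):
new amp(|10⟩) = (1)·a = 0.5274
new amp(|11⟩) = (1/√2 - (1/√2)i)·b = (0.06015 - 0.03473i)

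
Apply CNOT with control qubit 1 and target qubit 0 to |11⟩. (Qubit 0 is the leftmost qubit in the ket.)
|01⟩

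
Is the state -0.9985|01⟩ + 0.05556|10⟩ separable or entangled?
Entangled

Writing the state as a|00⟩ + b|01⟩ + c|10⟩ + d|11⟩, it is a product state iff ad − bc = 0.
Here (a, b, c, d) = (0, -0.9985, 0.05556, 0): ad − bc = (0)(0) − (-0.9985)(0.05556) = 0.05548 ≠ 0, so the state is entangled.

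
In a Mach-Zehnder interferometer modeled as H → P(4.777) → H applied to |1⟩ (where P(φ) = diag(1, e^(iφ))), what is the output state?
(0.4677 + 0.499i)|0⟩ + (0.5323 - 0.499i)|1⟩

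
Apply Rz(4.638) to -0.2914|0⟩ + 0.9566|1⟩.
(0.1982 + 0.2136i)|0⟩ + (-0.6508 + 0.7011i)|1⟩

Rz(4.638) = [[e^(−iθ/2), 0], [0, e^(iθ/2)]] with e^(±iθ/2) = cos(θ/2) ± i·sin(θ/2); θ = 4.638, cos(θ/2) ≈ -0.680323, sin(θ/2) ≈ 0.732912.
With a = amp(|0⟩) = -0.2914 and b = amp(|1⟩) = 0.9566:
new amp(|0⟩) = (-0.680323 - 0.732912i)·a = (0.1982 + 0.2136i)
new amp(|1⟩) = (-0.680323 + 0.732912i)·b = (-0.6508 + 0.7011i)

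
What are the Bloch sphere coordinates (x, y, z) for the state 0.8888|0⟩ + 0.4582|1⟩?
(0.8145, 0, 0.58)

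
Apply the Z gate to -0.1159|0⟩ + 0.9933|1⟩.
-0.1159|0⟩ - 0.9933|1⟩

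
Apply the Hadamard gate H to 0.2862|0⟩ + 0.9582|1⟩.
0.8799|0⟩ - 0.4752|1⟩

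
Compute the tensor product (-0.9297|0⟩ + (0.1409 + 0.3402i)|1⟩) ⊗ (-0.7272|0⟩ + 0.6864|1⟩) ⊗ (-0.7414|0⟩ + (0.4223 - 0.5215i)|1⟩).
-0.5012|000⟩ + (0.2855 - 0.3526i)|001⟩ + 0.4731|010⟩ + (-0.2695 + 0.3328i)|011⟩ + (0.07597 + 0.1834i)|100⟩ + (-0.1723 - 0.05104i)|101⟩ + (-0.0717 - 0.1731i)|110⟩ + (0.1626 + 0.04818i)|111⟩

amp(|b₁b₂…⟩) = product of the factor amplitudes for bits b₁, b₂, …; only kets whose every factor amplitude is nonzero survive.
|000⟩: (-0.9297)(-0.7272)(-0.7414) = -0.5012
|001⟩: (-0.9297)(-0.7272)(0.4223 - 0.5215i) = (0.2855 - 0.3526i)
|010⟩: (-0.9297)(0.6864)(-0.7414) = 0.4731
|011⟩: (-0.9297)(0.6864)(0.4223 - 0.5215i) = (-0.2695 + 0.3328i)
|100⟩: (0.1409 + 0.3402i)(-0.7272)(-0.7414) = (0.07597 + 0.1834i)
|101⟩: (0.1409 + 0.3402i)(-0.7272)(0.4223 - 0.5215i) = (-0.1723 - 0.05104i)
|110⟩: (0.1409 + 0.3402i)(0.6864)(-0.7414) = (-0.0717 - 0.1731i)
|111⟩: (0.1409 + 0.3402i)(0.6864)(0.4223 - 0.5215i) = (0.1626 + 0.04818i)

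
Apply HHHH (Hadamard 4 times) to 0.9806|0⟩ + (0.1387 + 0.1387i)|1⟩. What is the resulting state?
0.9806|0⟩ + (0.1387 + 0.1387i)|1⟩

H² = I, so an even number of Hadamards cancels: H^4 = I and the state is unchanged.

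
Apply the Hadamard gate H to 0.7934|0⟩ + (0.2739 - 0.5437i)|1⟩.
(0.7547 - 0.3845i)|0⟩ + (0.3673 + 0.3845i)|1⟩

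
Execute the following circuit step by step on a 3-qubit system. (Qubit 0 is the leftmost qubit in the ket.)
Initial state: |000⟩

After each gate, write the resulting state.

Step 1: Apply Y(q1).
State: i|010⟩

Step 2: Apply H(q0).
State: (1/√2)i|010⟩ + (1/√2)i|110⟩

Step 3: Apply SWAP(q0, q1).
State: (1/√2)i|100⟩ + (1/√2)i|110⟩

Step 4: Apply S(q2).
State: (1/√2)i|100⟩ + (1/√2)i|110⟩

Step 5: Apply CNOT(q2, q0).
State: (1/√2)i|100⟩ + (1/√2)i|110⟩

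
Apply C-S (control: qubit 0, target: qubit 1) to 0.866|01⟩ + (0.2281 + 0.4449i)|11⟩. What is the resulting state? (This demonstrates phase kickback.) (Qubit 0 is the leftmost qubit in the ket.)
0.866|01⟩ + (-0.4449 + 0.2281i)|11⟩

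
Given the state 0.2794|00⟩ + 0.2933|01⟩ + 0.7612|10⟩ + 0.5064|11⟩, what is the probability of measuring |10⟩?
0.5794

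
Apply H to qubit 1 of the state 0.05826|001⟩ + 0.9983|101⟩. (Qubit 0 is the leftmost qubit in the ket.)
0.0412|001⟩ + 0.0412|011⟩ + 0.7059|101⟩ + 0.7059|111⟩

H on qubit 1 mixes each pair of kets that differ only in qubit 1: amplitudes (a, b) of (|…0…⟩, |…1…⟩) become ((a + b)/√2, (a − b)/√2). Kets absent from the input have amplitude 0.
(|001⟩, |011⟩): (a, b) = (0.05826, 0) → (0.0412, 0.0412)
(|101⟩, |111⟩): (a, b) = (0.9983, 0) → (0.7059, 0.7059)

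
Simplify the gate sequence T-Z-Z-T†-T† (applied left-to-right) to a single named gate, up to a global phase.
T†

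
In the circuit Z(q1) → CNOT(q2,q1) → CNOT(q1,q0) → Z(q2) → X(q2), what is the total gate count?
5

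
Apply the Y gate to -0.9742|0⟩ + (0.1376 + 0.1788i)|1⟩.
(0.1788 - 0.1376i)|0⟩ - 0.9742i|1⟩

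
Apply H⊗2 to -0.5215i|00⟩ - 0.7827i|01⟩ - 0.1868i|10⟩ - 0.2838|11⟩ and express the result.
(-0.1419 - 0.7455i)|00⟩ + (0.1419 + 0.0372i)|01⟩ + (0.1419 - 0.5587i)|10⟩ + (-0.1419 + 0.224i)|11⟩

H⊗2 gives amp(|y⟩) = (1/2) Σ_x (−1)^(x·y) amp(|x⟩), where x·y is the number of positions in which both x and y have a 1.
|00⟩: (-0.5215i - 0.7827i - 0.1868i - 0.2838)/2 = (-0.1419 - 0.7455i)
|01⟩: (-0.5215i + 0.7827i - 0.1868i + 0.2838)/2 = (0.1419 + 0.0372i)
|10⟩: (-0.5215i - 0.7827i + 0.1868i + 0.2838)/2 = (0.1419 - 0.5587i)
|11⟩: (-0.5215i + 0.7827i + 0.1868i - 0.2838)/2 = (-0.1419 + 0.224i)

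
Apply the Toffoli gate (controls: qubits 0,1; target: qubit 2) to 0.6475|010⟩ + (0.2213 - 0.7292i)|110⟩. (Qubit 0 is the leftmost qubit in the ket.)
0.6475|010⟩ + (0.2213 - 0.7292i)|111⟩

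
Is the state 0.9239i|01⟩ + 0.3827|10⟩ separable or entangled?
Entangled

Writing the state as a|00⟩ + b|01⟩ + c|10⟩ + d|11⟩, it is a product state iff ad − bc = 0.
Here (a, b, c, d) = (0, 0.9239i, 0.3827, 0): ad − bc = (0)(0) − (0.9239i)(0.3827) = -0.3536i ≠ 0, so the state is entangled.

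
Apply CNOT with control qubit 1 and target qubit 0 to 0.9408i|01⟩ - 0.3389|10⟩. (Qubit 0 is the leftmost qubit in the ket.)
-0.3389|10⟩ + 0.9408i|11⟩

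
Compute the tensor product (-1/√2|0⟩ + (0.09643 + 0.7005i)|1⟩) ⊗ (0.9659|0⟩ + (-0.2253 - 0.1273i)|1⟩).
-0.683|00⟩ + (0.1593 + 0.09001i)|01⟩ + (0.09314 + 0.6766i)|10⟩ + (0.06745 - 0.1701i)|11⟩

amp(|b₁b₂…⟩) = product of the factor amplitudes for bits b₁, b₂, …; only kets whose every factor amplitude is nonzero survive.
|00⟩: (-1/√2)(0.9659) = -0.683
|01⟩: (-1/√2)(-0.2253 - 0.1273i) = (0.1593 + 0.09001i)
|10⟩: (0.09643 + 0.7005i)(0.9659) = (0.09314 + 0.6766i)
|11⟩: (0.09643 + 0.7005i)(-0.2253 - 0.1273i) = (0.06745 - 0.1701i)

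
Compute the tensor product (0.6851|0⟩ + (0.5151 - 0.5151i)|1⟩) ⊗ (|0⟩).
0.6851|00⟩ + (0.5151 - 0.5151i)|10⟩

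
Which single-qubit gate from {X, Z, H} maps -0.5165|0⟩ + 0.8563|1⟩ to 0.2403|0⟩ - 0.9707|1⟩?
H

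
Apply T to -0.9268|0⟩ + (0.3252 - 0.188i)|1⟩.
-0.9268|0⟩ + (0.3629 + 0.09702i)|1⟩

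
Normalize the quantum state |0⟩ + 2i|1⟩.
1/√5|0⟩ + 0.8944i|1⟩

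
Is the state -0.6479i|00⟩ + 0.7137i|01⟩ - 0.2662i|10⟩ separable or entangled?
Entangled

Writing the state as a|00⟩ + b|01⟩ + c|10⟩ + d|11⟩, it is a product state iff ad − bc = 0.
Here (a, b, c, d) = (-0.6479i, 0.7137i, -0.2662i, 0): ad − bc = (-0.6479i)(0) − (0.7137i)(-0.2662i) = -0.19 ≠ 0, so the state is entangled.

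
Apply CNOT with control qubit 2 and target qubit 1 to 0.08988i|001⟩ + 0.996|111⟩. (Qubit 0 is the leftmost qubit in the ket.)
0.08988i|011⟩ + 0.996|101⟩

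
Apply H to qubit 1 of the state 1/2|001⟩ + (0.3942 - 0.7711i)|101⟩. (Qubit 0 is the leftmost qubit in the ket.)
1/√8|001⟩ + 1/√8|011⟩ + (0.2787 - 0.5453i)|101⟩ + (0.2787 - 0.5453i)|111⟩

H on qubit 1 mixes each pair of kets that differ only in qubit 1: amplitudes (a, b) of (|…0…⟩, |…1…⟩) become ((a + b)/√2, (a − b)/√2). Kets absent from the input have amplitude 0.
(|001⟩, |011⟩): (a, b) = (1/2, 0) → (1/√8, 1/√8)
(|101⟩, |111⟩): (a, b) = ((0.3942 - 0.7711i), 0) → ((0.2787 - 0.5453i), (0.2787 - 0.5453i))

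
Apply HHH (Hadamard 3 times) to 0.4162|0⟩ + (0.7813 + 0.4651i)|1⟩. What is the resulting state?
(0.8468 + 0.3289i)|0⟩ + (-0.2582 - 0.3289i)|1⟩

H² = I, so H^3 = H: a single Hadamard. With (a, b) = (0.4162, (0.7813 + 0.4651i)), H gives ((a + b)/√2, (a − b)/√2) = ((0.8468 + 0.3289i), (-0.2582 - 0.3289i)).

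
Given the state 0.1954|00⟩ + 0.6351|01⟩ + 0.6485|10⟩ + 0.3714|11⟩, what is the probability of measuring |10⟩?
0.4206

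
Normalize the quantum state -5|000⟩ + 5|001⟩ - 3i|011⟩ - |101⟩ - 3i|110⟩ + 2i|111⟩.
-0.5852|000⟩ + 0.5852|001⟩ - 0.3511i|011⟩ - 0.117|101⟩ - 0.3511i|110⟩ + 0.2341i|111⟩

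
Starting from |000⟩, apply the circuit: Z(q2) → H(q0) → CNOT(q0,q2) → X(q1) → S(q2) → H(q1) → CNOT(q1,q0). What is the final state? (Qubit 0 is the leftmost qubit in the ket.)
1/2|000⟩ - (1/2)i|011⟩ + (1/2)i|101⟩ - 1/2|110⟩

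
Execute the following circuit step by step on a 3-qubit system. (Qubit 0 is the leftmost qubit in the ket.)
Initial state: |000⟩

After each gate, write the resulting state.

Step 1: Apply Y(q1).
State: i|010⟩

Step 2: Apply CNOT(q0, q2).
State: i|010⟩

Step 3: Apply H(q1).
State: (1/√2)i|000⟩ - (1/√2)i|010⟩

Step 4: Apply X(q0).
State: (1/√2)i|100⟩ - (1/√2)i|110⟩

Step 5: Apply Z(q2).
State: (1/√2)i|100⟩ - (1/√2)i|110⟩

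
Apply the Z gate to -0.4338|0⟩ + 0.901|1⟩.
-0.4338|0⟩ - 0.901|1⟩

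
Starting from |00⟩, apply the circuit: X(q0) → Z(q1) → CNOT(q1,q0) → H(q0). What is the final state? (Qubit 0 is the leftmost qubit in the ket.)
1/√2|00⟩ - 1/√2|10⟩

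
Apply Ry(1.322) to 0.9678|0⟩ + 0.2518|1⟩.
0.6094|0⟩ + 0.7929|1⟩

Ry(1.322) = [[cos(θ/2), −sin(θ/2)], [sin(θ/2), cos(θ/2)]]; θ = 1.322, cos(θ/2) ≈ 0.789379, sin(θ/2) ≈ 0.613907.
With a = amp(|0⟩) = 0.9678 and b = amp(|1⟩) = 0.2518:
new amp(|0⟩) = (0.789379)·a + (-0.613907)·b = 0.6094
new amp(|1⟩) = (0.613907)·a + (0.789379)·b = 0.7929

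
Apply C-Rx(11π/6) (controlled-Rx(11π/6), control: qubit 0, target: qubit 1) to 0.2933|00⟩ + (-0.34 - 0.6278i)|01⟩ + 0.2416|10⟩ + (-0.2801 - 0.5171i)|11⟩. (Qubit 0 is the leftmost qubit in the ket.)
0.2933|00⟩ + (-0.34 - 0.6278i)|01⟩ + (-0.3672 + 0.0725i)|10⟩ + (0.2706 + 0.4369i)|11⟩

C-Rx(11π/6) leaves the control-|0⟩ kets |00⟩, |01⟩ unchanged and applies Rx(11π/6) to qubit 1 on the control-|1⟩ pair (|10⟩, |11⟩).
Rx(11π/6) = [[cos(θ/2), −i·sin(θ/2)], [−i·sin(θ/2), cos(θ/2)]]; θ = 11π/6, cos(θ/2) ≈ -0.965926, sin(θ/2) ≈ 0.258819.
With a = amp(|10⟩) = 0.2416 and b = amp(|11⟩) = (-0.2801 - 0.5171i):
new amp(|10⟩) = (-0.965926)·a + (-0.258819i)·b = (-0.3672 + 0.0725i)
new amp(|11⟩) = (-0.258819i)·a + (-0.965926)·b = (0.2706 + 0.4369i)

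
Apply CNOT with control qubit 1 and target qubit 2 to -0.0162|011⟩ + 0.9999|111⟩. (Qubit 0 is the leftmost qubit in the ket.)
-0.0162|010⟩ + 0.9999|110⟩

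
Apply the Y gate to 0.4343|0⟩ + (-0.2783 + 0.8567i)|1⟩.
(0.8567 + 0.2783i)|0⟩ + 0.4343i|1⟩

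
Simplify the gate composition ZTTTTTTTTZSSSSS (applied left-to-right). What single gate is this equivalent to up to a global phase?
S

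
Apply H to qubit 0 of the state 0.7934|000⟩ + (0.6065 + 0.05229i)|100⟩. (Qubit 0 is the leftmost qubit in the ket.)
(0.9899 + 0.03697i)|000⟩ + (0.1322 - 0.03697i)|100⟩

H on qubit 0 mixes each pair of kets that differ only in qubit 0: amplitudes (a, b) of (|…0…⟩, |…1…⟩) become ((a + b)/√2, (a − b)/√2). Kets absent from the input have amplitude 0.
(|000⟩, |100⟩): (a, b) = (0.7934, (0.6065 + 0.05229i)) → ((0.9899 + 0.03697i), (0.1322 - 0.03697i))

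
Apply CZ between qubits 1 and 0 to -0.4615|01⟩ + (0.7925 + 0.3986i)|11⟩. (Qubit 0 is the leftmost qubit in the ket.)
-0.4615|01⟩ + (-0.7925 - 0.3986i)|11⟩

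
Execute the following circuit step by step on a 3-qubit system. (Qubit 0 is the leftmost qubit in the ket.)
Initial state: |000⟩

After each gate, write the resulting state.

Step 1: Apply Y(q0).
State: i|100⟩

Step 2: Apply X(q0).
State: i|000⟩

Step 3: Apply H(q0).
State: (1/√2)i|000⟩ + (1/√2)i|100⟩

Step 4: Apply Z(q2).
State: (1/√2)i|000⟩ + (1/√2)i|100⟩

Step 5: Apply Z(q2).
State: (1/√2)i|000⟩ + (1/√2)i|100⟩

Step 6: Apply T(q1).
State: (1/√2)i|000⟩ + (1/√2)i|100⟩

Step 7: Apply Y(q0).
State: 1/√2|000⟩ - 1/√2|100⟩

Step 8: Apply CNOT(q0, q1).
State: 1/√2|000⟩ - 1/√2|110⟩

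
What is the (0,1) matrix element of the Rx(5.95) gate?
-0.1658i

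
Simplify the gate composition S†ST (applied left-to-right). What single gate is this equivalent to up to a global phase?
T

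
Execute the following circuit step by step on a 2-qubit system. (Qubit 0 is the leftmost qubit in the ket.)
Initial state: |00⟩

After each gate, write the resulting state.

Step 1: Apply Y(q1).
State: i|01⟩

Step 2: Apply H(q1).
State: (1/√2)i|00⟩ - (1/√2)i|01⟩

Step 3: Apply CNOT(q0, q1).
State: (1/√2)i|00⟩ - (1/√2)i|01⟩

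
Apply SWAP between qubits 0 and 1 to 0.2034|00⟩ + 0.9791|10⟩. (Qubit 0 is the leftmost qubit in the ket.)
0.2034|00⟩ + 0.9791|01⟩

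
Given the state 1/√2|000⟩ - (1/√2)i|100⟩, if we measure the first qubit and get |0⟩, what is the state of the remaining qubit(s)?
|00⟩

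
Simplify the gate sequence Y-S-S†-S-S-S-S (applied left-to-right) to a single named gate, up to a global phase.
Y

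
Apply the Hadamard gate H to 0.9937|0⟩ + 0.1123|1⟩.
0.7821|0⟩ + 0.6232|1⟩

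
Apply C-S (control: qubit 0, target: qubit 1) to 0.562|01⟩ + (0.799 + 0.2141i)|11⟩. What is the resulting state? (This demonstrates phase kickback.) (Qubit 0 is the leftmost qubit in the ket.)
0.562|01⟩ + (-0.2141 + 0.799i)|11⟩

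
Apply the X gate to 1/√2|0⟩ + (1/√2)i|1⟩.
(1/√2)i|0⟩ + 1/√2|1⟩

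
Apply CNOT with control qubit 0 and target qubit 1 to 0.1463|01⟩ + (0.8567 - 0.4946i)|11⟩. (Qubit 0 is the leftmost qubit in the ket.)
0.1463|01⟩ + (0.8567 - 0.4946i)|10⟩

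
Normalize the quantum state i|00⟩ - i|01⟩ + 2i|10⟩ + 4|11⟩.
0.2132i|00⟩ - 0.2132i|01⟩ + 0.4264i|10⟩ + 0.8528|11⟩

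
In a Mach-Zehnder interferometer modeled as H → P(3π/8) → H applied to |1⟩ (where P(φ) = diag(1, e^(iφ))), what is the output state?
(0.3087 - 0.4619i)|0⟩ + (0.6913 + 0.4619i)|1⟩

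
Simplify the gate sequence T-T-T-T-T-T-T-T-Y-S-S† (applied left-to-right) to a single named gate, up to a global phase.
Y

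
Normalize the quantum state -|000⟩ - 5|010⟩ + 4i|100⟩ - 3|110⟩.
-0.14|000⟩ - 0.7001|010⟩ + 0.5601i|100⟩ - 0.4201|110⟩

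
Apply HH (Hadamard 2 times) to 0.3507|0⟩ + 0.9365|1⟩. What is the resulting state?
0.3507|0⟩ + 0.9365|1⟩

H² = I, so an even number of Hadamards cancels: H^2 = I and the state is unchanged.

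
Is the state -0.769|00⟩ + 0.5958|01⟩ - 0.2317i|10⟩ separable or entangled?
Entangled

Writing the state as a|00⟩ + b|01⟩ + c|10⟩ + d|11⟩, it is a product state iff ad − bc = 0.
Here (a, b, c, d) = (-0.769, 0.5958, -0.2317i, 0): ad − bc = (-0.769)(0) − (0.5958)(-0.2317i) = 0.138i ≠ 0, so the state is entangled.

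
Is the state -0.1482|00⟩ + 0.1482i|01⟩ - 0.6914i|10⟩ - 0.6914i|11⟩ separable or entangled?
Entangled

Writing the state as a|00⟩ + b|01⟩ + c|10⟩ + d|11⟩, it is a product state iff ad − bc = 0.
Here (a, b, c, d) = (-0.1482, 0.1482i, -0.6914i, -0.6914i): ad − bc = (-0.1482)(-0.6914i) − (0.1482i)(-0.6914i) = (-0.1025 + 0.1025i) ≠ 0, so the state is entangled.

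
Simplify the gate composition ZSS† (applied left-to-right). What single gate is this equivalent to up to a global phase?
Z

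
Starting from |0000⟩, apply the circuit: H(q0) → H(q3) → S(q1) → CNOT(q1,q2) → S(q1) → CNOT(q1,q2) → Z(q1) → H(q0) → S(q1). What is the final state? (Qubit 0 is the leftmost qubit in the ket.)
1/√2|0000⟩ + 1/√2|0001⟩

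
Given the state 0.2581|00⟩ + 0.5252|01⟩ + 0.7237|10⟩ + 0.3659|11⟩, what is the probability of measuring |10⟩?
0.5237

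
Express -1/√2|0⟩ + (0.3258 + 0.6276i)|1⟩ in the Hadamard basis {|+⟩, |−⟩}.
(-0.2696 + 0.4438i)|+⟩ + (-0.7304 - 0.4438i)|−⟩

With |ψ⟩ = α|0⟩ + β|1⟩, the Hadamard-basis coefficients are ⟨+|ψ⟩ = (α + β)/√2 and ⟨−|ψ⟩ = (α − β)/√2.
Here α = -1/√2, β = (0.3258 + 0.6276i): (α + β)/√2 = (-0.2696 + 0.4438i), (α − β)/√2 = (-0.7304 - 0.4438i).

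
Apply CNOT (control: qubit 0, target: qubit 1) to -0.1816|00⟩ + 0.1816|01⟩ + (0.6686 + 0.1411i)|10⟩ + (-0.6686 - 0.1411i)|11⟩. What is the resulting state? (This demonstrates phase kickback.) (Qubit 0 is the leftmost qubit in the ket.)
-0.1816|00⟩ + 0.1816|01⟩ + (-0.6686 - 0.1411i)|10⟩ + (0.6686 + 0.1411i)|11⟩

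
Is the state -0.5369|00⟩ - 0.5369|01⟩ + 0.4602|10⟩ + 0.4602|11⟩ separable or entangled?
Separable

Writing the state as a|00⟩ + b|01⟩ + c|10⟩ + d|11⟩, it is a product state iff ad − bc = 0.
Here (a, b, c, d) = (-0.5369, -0.5369, 0.4602, 0.4602): ad − bc = (-0.5369)(0.4602) − (-0.5369)(0.4602) = 0, so the state is separable.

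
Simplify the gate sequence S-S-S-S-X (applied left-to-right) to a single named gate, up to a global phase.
X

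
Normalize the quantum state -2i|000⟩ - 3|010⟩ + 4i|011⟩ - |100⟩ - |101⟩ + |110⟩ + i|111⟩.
-0.3482i|000⟩ - 0.5222|010⟩ + 0.6963i|011⟩ - 0.1741|100⟩ - 0.1741|101⟩ + 0.1741|110⟩ + 0.1741i|111⟩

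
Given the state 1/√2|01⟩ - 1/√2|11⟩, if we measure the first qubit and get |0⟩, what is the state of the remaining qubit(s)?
|1⟩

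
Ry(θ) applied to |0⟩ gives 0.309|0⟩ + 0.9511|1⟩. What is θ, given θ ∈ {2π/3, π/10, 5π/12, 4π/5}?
4π/5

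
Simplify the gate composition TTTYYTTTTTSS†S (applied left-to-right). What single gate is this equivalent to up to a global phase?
S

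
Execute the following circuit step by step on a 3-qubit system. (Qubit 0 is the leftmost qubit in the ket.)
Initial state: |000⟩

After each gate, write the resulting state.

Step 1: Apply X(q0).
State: |100⟩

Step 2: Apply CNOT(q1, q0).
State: |100⟩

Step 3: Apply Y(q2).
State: i|101⟩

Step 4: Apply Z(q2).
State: -i|101⟩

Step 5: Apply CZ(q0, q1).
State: -i|101⟩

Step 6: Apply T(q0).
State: (1/√2 - (1/√2)i)|101⟩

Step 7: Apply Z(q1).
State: (1/√2 - (1/√2)i)|101⟩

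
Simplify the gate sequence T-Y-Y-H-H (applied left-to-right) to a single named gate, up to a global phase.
T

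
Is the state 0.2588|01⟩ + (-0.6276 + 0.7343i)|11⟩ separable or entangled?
Separable

Writing the state as a|00⟩ + b|01⟩ + c|10⟩ + d|11⟩, it is a product state iff ad − bc = 0.
Here (a, b, c, d) = (0, 0.2588, 0, (-0.6276 + 0.7343i)): ad − bc = (0)(-0.6276 + 0.7343i) − (0.2588)(0) = 0, so the state is separable.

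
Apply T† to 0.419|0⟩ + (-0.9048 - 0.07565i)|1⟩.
0.419|0⟩ + (-0.6933 + 0.5863i)|1⟩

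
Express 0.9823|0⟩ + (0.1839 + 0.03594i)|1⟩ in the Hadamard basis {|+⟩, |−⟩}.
(0.8246 + 0.02541i)|+⟩ + (0.5646 - 0.02541i)|−⟩

With |ψ⟩ = α|0⟩ + β|1⟩, the Hadamard-basis coefficients are ⟨+|ψ⟩ = (α + β)/√2 and ⟨−|ψ⟩ = (α − β)/√2.
Here α = 0.9823, β = (0.1839 + 0.03594i): (α + β)/√2 = (0.8246 + 0.02541i), (α − β)/√2 = (0.5646 - 0.02541i).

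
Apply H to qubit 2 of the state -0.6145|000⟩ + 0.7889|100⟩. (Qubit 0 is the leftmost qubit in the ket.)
-0.4345|000⟩ - 0.4345|001⟩ + 0.5578|100⟩ + 0.5578|101⟩

H on qubit 2 mixes each pair of kets that differ only in qubit 2: amplitudes (a, b) of (|…0…⟩, |…1…⟩) become ((a + b)/√2, (a − b)/√2). Kets absent from the input have amplitude 0.
(|000⟩, |001⟩): (a, b) = (-0.6145, 0) → (-0.4345, -0.4345)
(|100⟩, |101⟩): (a, b) = (0.7889, 0) → (0.5578, 0.5578)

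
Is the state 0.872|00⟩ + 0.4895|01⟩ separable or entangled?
Separable

Writing the state as a|00⟩ + b|01⟩ + c|10⟩ + d|11⟩, it is a product state iff ad − bc = 0.
Here (a, b, c, d) = (0.872, 0.4895, 0, 0): ad − bc = (0.872)(0) − (0.4895)(0) = 0, so the state is separable.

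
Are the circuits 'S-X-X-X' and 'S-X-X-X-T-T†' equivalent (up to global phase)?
Yes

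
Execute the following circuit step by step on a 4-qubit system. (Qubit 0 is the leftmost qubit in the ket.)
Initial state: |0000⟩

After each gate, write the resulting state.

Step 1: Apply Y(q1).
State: i|0100⟩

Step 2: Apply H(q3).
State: (1/√2)i|0100⟩ + (1/√2)i|0101⟩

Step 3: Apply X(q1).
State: (1/√2)i|0000⟩ + (1/√2)i|0001⟩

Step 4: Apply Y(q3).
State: 1/√2|0000⟩ - 1/√2|0001⟩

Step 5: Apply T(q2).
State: 1/√2|0000⟩ - 1/√2|0001⟩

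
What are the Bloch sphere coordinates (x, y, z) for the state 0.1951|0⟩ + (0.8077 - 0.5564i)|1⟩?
(0.3152, -0.2171, -0.9239)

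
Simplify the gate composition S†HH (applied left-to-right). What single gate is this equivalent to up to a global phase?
S†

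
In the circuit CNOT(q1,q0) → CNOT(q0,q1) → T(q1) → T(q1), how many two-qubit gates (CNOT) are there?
2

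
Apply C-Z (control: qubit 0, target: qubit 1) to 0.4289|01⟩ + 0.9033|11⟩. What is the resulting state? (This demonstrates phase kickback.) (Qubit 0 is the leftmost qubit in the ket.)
0.4289|01⟩ - 0.9033|11⟩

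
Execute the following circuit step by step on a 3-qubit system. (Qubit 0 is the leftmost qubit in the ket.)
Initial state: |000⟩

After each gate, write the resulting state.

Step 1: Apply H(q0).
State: 1/√2|000⟩ + 1/√2|100⟩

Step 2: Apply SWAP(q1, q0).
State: 1/√2|000⟩ + 1/√2|010⟩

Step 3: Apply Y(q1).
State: -(1/√2)i|000⟩ + (1/√2)i|010⟩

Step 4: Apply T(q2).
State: -(1/√2)i|000⟩ + (1/√2)i|010⟩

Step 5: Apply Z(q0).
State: -(1/√2)i|000⟩ + (1/√2)i|010⟩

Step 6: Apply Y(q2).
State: 1/√2|001⟩ - 1/√2|011⟩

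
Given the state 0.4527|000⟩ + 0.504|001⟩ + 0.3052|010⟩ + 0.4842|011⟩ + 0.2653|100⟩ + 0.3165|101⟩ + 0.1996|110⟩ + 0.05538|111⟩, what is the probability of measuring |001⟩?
0.254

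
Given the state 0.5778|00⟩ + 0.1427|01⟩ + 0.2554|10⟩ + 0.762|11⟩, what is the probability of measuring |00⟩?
0.3339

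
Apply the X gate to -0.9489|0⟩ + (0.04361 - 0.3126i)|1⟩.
(0.04361 - 0.3126i)|0⟩ - 0.9489|1⟩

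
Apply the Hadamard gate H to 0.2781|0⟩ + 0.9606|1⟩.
0.8759|0⟩ - 0.4826|1⟩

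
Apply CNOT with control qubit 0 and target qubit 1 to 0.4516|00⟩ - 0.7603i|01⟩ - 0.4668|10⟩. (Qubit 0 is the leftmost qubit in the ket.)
0.4516|00⟩ - 0.7603i|01⟩ - 0.4668|11⟩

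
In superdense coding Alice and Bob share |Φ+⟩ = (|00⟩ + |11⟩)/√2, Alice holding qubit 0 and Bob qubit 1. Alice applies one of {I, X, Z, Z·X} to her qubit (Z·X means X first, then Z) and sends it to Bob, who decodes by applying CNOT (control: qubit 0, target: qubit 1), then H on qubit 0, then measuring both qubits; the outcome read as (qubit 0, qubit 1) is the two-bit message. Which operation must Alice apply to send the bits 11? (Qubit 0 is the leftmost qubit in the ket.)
Z·X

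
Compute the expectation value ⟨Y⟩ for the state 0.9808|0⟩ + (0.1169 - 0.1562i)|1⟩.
-0.3064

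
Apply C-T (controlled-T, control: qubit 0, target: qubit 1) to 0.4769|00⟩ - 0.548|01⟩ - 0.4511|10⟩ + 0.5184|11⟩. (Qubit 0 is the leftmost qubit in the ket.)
0.4769|00⟩ - 0.548|01⟩ - 0.4511|10⟩ + (0.3666 + 0.3666i)|11⟩

C-T leaves the control-|0⟩ kets |00⟩, |01⟩ unchanged and applies T to qubit 1 on the control-|1⟩ pair (|10⟩, |11⟩).
T = [[1, 0], [0, (1/√2 + (1/√2)i)]].
With a = amp(|10⟩) = -0.4511 and b = amp(|11⟩) = 0.5184:
new amp(|10⟩) = (1)·a = -0.4511
new amp(|11⟩) = (1/√2 + (1/√2)i)·b = (0.3666 + 0.3666i)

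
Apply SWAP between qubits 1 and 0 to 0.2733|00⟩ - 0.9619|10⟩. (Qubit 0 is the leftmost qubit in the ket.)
0.2733|00⟩ - 0.9619|01⟩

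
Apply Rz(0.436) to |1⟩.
(0.9763 + 0.2163i)|1⟩

Rz(0.436) = [[e^(−iθ/2), 0], [0, e^(iθ/2)]] with e^(±iθ/2) = cos(θ/2) ± i·sin(θ/2); θ = 0.436, cos(θ/2) ≈ 0.976332, sin(θ/2) ≈ 0.216277.
With a = amp(|0⟩) = 0 and b = amp(|1⟩) = 1:
new amp(|0⟩) = (0.976332 - 0.216277i)·a = 0
new amp(|1⟩) = (0.976332 + 0.216277i)·b = (0.9763 + 0.2163i)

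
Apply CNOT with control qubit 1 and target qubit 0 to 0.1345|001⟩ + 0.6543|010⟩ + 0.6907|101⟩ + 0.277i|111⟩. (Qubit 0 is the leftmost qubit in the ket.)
0.1345|001⟩ + 0.277i|011⟩ + 0.6907|101⟩ + 0.6543|110⟩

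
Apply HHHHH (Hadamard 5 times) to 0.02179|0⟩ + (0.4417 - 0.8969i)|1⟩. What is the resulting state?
(0.3277 - 0.6342i)|0⟩ + (-0.2969 + 0.6342i)|1⟩

H² = I, so H^5 = H: a single Hadamard. With (a, b) = (0.02179, (0.4417 - 0.8969i)), H gives ((a + b)/√2, (a − b)/√2) = ((0.3277 - 0.6342i), (-0.2969 + 0.6342i)).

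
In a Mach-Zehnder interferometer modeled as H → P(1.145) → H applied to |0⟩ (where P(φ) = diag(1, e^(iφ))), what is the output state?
(0.7065 + 0.4554i)|0⟩ + (0.2935 - 0.4554i)|1⟩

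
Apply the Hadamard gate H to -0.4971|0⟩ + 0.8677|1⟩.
0.2621|0⟩ - 0.9651|1⟩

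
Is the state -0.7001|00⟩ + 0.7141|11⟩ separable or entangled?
Entangled

Writing the state as a|00⟩ + b|01⟩ + c|10⟩ + d|11⟩, it is a product state iff ad − bc = 0.
Here (a, b, c, d) = (-0.7001, 0, 0, 0.7141): ad − bc = (-0.7001)(0.7141) − (0)(0) = -0.4999 ≠ 0, so the state is entangled.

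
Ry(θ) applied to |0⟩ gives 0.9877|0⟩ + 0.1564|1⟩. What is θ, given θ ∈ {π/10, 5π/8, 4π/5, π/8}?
π/10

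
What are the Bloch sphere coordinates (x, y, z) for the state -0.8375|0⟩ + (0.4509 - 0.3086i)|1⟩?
(-0.7553, 0.5169, 0.4029)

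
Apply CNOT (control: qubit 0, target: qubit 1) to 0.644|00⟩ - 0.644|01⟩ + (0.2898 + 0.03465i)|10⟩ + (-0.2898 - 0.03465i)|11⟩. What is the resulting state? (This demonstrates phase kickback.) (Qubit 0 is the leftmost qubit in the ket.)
0.644|00⟩ - 0.644|01⟩ + (-0.2898 - 0.03465i)|10⟩ + (0.2898 + 0.03465i)|11⟩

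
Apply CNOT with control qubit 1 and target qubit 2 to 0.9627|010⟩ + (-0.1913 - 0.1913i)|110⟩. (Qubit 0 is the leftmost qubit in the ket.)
0.9627|011⟩ + (-0.1913 - 0.1913i)|111⟩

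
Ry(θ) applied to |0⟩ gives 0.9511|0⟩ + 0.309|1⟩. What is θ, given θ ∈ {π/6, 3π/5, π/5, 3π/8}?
π/5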